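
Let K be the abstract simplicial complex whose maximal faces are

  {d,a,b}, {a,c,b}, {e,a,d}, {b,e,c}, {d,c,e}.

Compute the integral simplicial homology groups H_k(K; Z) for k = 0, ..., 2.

H_0 ≅ Z,  H_1 ≅ Z,  H_2 = 0.

K has 5 vertices, 10 edges, 5 triangles.
rank ∂_0 = 0, rank ∂_1 = 4 ⇒ b_0 = 5 − 0 − 4 = 1; all invariant factors of ∂_1 are 1 so no torsion. So H_0 = Z.
rank ∂_1 = 4, rank ∂_2 = 5 ⇒ b_1 = 10 − 4 − 5 = 1; all invariant factors of ∂_2 are 1 so no torsion. So H_1 = Z.
rank ∂_2 = 5, rank ∂_3 = 0 ⇒ b_2 = 5 − 5 − 0 = 0. So H_2 = 0.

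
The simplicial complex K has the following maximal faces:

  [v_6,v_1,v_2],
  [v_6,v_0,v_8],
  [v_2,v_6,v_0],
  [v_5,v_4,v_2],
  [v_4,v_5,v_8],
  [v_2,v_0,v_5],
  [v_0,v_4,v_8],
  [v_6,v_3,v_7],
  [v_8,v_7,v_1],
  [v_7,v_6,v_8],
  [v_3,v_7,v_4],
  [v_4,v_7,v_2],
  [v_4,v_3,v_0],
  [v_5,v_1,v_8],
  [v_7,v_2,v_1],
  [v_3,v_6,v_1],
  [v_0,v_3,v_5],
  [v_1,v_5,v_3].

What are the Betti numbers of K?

b_0 = 1, b_1 = 1, b_2 = 0.

Take the total order v_0 < v_1 < v_2 < v_3 < v_4 < v_5 < v_6 < v_7 < v_8 on the vertex set. Then K (dimension 2) consists of the simplices:

  0-simplices (9): [v_0], [v_1], [v_2], [v_3], [v_4], [v_5], [v_6], [v_7], [v_8]
  1-simplices (27): (27 of them)
  2-simplices (18): (18 of them)

Hence C_0 ≅ Z^9, C_1 ≅ Z^27, C_2 ≅ Z^18.

The boundary map ∂_1: C_1 → C_0 is given by ∂[p,q] = [q] − [p]. For instance
  ∂[v_6,v_8] = [v_8] − [v_6].
The 9×27 boundary matrix has rank 8 and Smith normal form diag(1,1,1,1,1,1,1,1).

The boundary map ∂_2: C_2 → C_1 acts by ∂[p,q,r] = [q,r] − [p,r] + [p,q]. For instance
  ∂[v_2,v_4,v_5] = [v_4,v_5] − [v_2,v_5] + [v_2,v_4],
  ∂[v_1,v_7,v_8] = [v_7,v_8] − [v_1,v_8] + [v_1,v_7].
As a 27×18 matrix over Z this has rank 18, with invariant factors (1,1,1,1,1,1,1,1,1,1,1,1,1,1,1,1,1,2).

Computing H_k = (kernel of ∂_k) / (image of ∂_{k+1}):

  H_0: rank C_0 − rank ∂_1 = 9 − 8 = 1, and the invariant factors of ∂_1 are all 1, so H_0 = Z.
  H_1: rank ker ∂_1 − rank ∂_2 = (27 − 8) − 18 = 1, and ∂_2 has invariant factor 2 > 1, so H_1 = Z ⊕ Z/2.
  H_2: rank ker ∂_2 − rank ∂_3 = (18 − 18) − 0 = 0, and there is no ∂_3, so H_2 = 0.

Hence the Betti numbers are b_0 = 1, b_1 = 1, b_2 = 0.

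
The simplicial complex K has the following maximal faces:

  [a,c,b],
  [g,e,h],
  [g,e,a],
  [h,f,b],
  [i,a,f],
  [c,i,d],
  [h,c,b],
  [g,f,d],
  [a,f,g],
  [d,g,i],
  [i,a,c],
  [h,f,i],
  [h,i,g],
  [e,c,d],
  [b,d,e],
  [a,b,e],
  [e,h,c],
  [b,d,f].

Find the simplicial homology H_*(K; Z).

Fix the vertex order a < b < c < d < e < f < g < h < i and write every simplex with vertices in increasing order. Then dim K = 2 and the simplices of K are:

  0-simplices (9): a, b, c, d, e, f, g, h, i
  1-simplices (27): ab, ac, ae, af, ag, ai, bc, bd, be, bf, bh, cd, ce, ch, ci, de, df, dg, di, eg, eh, fg, fh, fi, gh, gi, hi
  2-simplices (18): abc, abe, aci, aeg, afg, afi, bch, bde, bdf, bfh, cde, cdi, ceh, dfg, dgi, egh, fhi, ghi

so the chain groups are C_0 ≅ Z^9, C_1 ≅ Z^27, C_2 ≅ Z^18.

∂_1: C_1 → C_0 maps an edge to its endpoints' difference, ∂[p,q] = q − p.
The 9×27 boundary matrix has rank 8 and Smith normal form diag(1,1,1,1,1,1,1,1).

The boundary map ∂_2: C_2 → C_1 maps a triangle to the signed sum of its edges. For instance
  ∂dgi = gi − di + dg,
  ∂cde = de − ce + cd.
The resulting 27×18 matrix has rank 18, and its Smith normal form has invariant factors (1,1,1,1,1,1,1,1,1,1,1,1,1,1,1,1,1,2).

Now H_k = ker ∂_k / im ∂_{k+1}, so:

  H_0: rank C_0 − rank ∂_1 = 9 − 8 = 1, and the invariant factors of ∂_1 are all 1, so H_0 = Z.
  H_1: rank ker ∂_1 − rank ∂_2 = (27 − 8) − 18 = 1, and ∂_2 has invariant factor 2 > 1, so H_1 = Z × Z/2.
  H_2: rank ker ∂_2 − rank ∂_3 = (18 − 18) − 0 = 0, and there is no ∂_3, so H_2 = 0.

H_0 = Z,  H_1 = Z × Z/2,  H_2 = 0.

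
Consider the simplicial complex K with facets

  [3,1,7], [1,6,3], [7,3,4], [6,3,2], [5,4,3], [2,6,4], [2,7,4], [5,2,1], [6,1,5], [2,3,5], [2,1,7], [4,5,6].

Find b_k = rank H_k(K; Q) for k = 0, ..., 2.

We work with the vertex ordering 1 < 2 < 3 < 4 < 5 < 6 < 7. The simplices of K, each written with vertices in increasing order, are:

  0-simplices (7): [1], [2], [3], [4], [5], [6], [7]
  1-simplices (18): [1,2], [1,3], [1,5], [1,6], [1,7], [2,3], [2,4], [2,5], [2,6], [2,7], [3,4], [3,5], [3,6], [3,7], [4,5], [4,6], [4,7], [5,6]
  2-simplices (12): [1,2,5], [1,2,7], [1,3,6], [1,3,7], [1,5,6], [2,3,5], [2,3,6], [2,4,6], [2,4,7], [3,4,5], [3,4,7], [4,5,6]

Hence C_0 ≅ Z^7, C_1 ≅ Z^18, C_2 ≅ Z^12.

Boundary ∂_1: C_1 → C_0 is given by ∂[p,q] = [q] − [p]. For instance
  ∂[1,6] = [6] − [1].
The resulting 7×18 matrix has rank 6, and its Smith normal form has invariant factors (1,1,1,1,1,1).

∂_2: C_2 → C_1 acts by ∂[p,q,r] = [q,r] − [p,r] + [p,q]. For instance
  ∂[1,2,5] = [2,5] − [1,5] + [1,2],
  ∂[1,3,6] = [3,6] − [1,6] + [1,3].
The 18×12 boundary matrix has rank 12 and Smith normal form diag(1,1,1,1,1,1,1,1,1,1,1,2).

Computing H_k = (kernel of ∂_k) / (image of ∂_{k+1}):

  H_0: rank C_0 − rank ∂_1 = 7 − 6 = 1, and the invariant factors of ∂_1 are all 1, so H_0 ≅ Z.
  H_1: rank ker ∂_1 − rank ∂_2 = (18 − 6) − 12 = 0, and ∂_2 has invariant factor 2 > 1, so H_1 ≅ Z/2.
  H_2: rank ker ∂_2 − rank ∂_3 = (12 − 12) − 0 = 0, and there is no ∂_3, so H_2 ≅ 0.

As a check, the Euler characteristic is 7 − 18 + 12 = 1, which agrees with 1 − 0 + 0 = 1.
(K is a triangulation of the real projective plane RP^2.)

Hence the Betti numbers are b_0 = 1, b_1 = 0, b_2 = 0.

b_0 = 1, b_1 = 0, b_2 = 0.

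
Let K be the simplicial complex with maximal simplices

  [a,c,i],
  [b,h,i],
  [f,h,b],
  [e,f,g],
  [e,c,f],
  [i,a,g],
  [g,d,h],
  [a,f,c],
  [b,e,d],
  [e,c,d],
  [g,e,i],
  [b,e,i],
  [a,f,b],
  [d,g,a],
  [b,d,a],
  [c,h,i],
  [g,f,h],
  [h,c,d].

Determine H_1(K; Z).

We work with the vertex ordering a < b < c < d < e < f < g < h < i. The simplices of K, each written with vertices in increasing order, are:

  0-simplices (9): a, b, c, d, e, f, g, h, i
  1-simplices (27): ab, ac, ad, af, ag, ai, bd, be, bf, bh, bi, cd, ce, cf, ch, ci, de, dg, dh, ef, eg, ei, fg, fh, gh, gi, hi
  2-simplices (18): abd, abf, acf, aci, adg, agi, bde, bei, bfh, bhi, cde, cdh, cef, chi, dgh, efg, egi, fgh

Hence C_0 ≅ Z^9, C_1 ≅ Z^27, C_2 ≅ Z^18.

∂_1: C_1 → C_0 maps an edge to its endpoints' difference, ∂[p,q] = q − p. For instance
  ∂cf = f − c.
As a 9×27 matrix over Z this has rank 8, with invariant factors (1,1,1,1,1,1,1,1).

The boundary map ∂_2: C_2 → C_1 maps a triangle to the signed sum of its edges. For instance
  ∂aci = ci − ai + ac,
  ∂dgh = gh − dh + dg.
The 27×18 boundary matrix has rank 17 and Smith normal form diag(1,1,1,1,1,1,1,1,1,1,1,1,1,1,1,1,1).

Now H_k = ker ∂_k / im ∂_{k+1}, so:

  H_1: rank ker ∂_1 − rank ∂_2 = (27 − 8) − 17 = 2, and the invariant factors of ∂_2 are all 1, so H_1 ≅ Z^2.

(K is a triangulation of the torus T^2.)

H_1 ≅ Z^2.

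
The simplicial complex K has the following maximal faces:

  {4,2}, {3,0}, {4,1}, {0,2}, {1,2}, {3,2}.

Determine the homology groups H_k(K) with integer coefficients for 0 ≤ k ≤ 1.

We work with the vertex ordering 0 < 1 < 2 < 3 < 4. The simplices of K, each written with vertices in increasing order, are:

  0-simplices (5): [0], [1], [2], [3], [4]
  1-simplices (6): [0,2], [0,3], [1,2], [1,4], [2,3], [2,4]

so the chain groups are C_0 ≅ Z^5, C_1 ≅ Z^6.

The boundary map ∂_1: C_1 → C_0 sends each edge [p,q] (with p < q) to q − p.
This gives a 5×6 integer matrix of rank 4; reducing to Smith normal form yields diagonal entries (1,1,1,1).

From H_k ≅ ker(∂_k) / im(∂_{k+1}) we obtain:

  H_0: rank C_0 − rank ∂_1 = 5 − 4 = 1, and the invariant factors of ∂_1 are all 1, so H_0 ≅ Z.
  H_1: rank ker ∂_1 − rank ∂_2 = (6 − 4) − 0 = 2, and there is no ∂_2, so H_1 ≅ Z^2.

As a check, the Euler characteristic is 5 − 6 = -1, which agrees with 1 − 2 = -1.

H_0 = Z,  H_1 = Z^2.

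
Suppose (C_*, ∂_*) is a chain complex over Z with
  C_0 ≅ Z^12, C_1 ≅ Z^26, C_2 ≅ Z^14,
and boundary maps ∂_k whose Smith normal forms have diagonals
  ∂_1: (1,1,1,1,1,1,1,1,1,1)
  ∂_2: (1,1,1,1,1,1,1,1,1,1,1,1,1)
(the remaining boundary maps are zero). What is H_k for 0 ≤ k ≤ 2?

H_0: b_0 = 12 − 0 − 10 = 2; torsion from ∂_1 factors > 1: none. So H_0 ≅ Z^2.
H_1: b_1 = 26 − 10 − 13 = 3; torsion from ∂_2 factors > 1: none. So H_1 ≅ Z^3.
H_2: b_2 = 14 − 13 − 0 = 1; torsion from ∂_3 factors > 1: none. So H_2 ≅ Z.

H_0 ≅ Z^2,  H_1 ≅ Z^3,  H_2 ≅ Z.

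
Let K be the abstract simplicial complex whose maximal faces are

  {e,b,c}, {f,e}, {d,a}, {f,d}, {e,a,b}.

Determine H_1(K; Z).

K has 6 vertices, 8 edges, 2 triangles.
rank ∂_1 = 5, rank ∂_2 = 2 ⇒ b_1 = 8 − 5 − 2 = 1; all invariant factors of ∂_2 are 1 so no torsion. So H_1 ≅ Z.

H_1 = Z.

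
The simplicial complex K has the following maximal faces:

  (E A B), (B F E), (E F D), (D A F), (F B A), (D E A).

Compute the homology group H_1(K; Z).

H_1 = 0.

Order the vertices as A < B < D < E < F. Listing each simplex with vertices in this order, K has dimension 2 with simplices:

  0-simplices (5): A, B, D, E, F
  1-simplices (9): AB, AD, AE, AF, BE, BF, DE, DF, EF
  2-simplices (6): ABE, ABF, ADE, ADF, BEF, DEF

Hence C_0 ≅ Z^5, C_1 ≅ Z^9, C_2 ≅ Z^6.

The boundary map ∂_1: C_1 → C_0 sends each edge [p,q] (with p < q) to q − p. For instance
  ∂BE = E − B.
The resulting 5×9 matrix has rank 4, and its Smith normal form has invariant factors (1,1,1,1).

The boundary map ∂_2: C_2 → C_1 acts by ∂[p,q,r] = [q,r] − [p,r] + [p,q]. For instance
  ∂DEF = EF − DF + DE,
  ∂ADE = DE − AE + AD.
This gives a 9×6 integer matrix of rank 5; reducing to Smith normal form yields diagonal entries (1,1,1,1,1).

From H_k ≅ ker(∂_k) / im(∂_{k+1}) we obtain:

  H_1: rank ker ∂_1 − rank ∂_2 = (9 − 4) − 5 = 0, and the invariant factors of ∂_2 are all 1, so H_1 = 0.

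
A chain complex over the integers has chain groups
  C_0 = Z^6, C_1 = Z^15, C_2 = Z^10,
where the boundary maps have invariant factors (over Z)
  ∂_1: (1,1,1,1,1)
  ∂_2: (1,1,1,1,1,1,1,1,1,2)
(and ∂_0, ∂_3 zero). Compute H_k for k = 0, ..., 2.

H_0 ≅ Z,  H_1 ≅ Z/2,  H_2 = 0.

H_0: b_0 = 6 − 0 − 5 = 1; torsion from ∂_1 factors > 1: none. So H_0 ≅ Z.
H_1: b_1 = 15 − 5 − 10 = 0; torsion from ∂_2 factors > 1: [2]. So H_1 ≅ Z/2.
H_2: b_2 = 10 − 10 − 0 = 0; torsion from ∂_3 factors > 1: none. So H_2 ≅ 0.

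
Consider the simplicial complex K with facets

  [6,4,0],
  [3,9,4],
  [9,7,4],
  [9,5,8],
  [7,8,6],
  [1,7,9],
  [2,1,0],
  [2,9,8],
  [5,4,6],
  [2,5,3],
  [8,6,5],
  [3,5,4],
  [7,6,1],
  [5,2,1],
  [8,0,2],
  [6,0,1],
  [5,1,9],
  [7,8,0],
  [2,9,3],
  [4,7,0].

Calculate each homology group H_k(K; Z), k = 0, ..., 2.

Fix the vertex order 0 < 1 < 2 < 3 < 4 < 5 < 6 < 7 < 8 < 9 and write every simplex with vertices in increasing order. Then dim K = 2 and the simplices of K are:

  0-simplices (10): [0], [1], [2], [3], [4], [5], [6], [7], [8], [9]
  1-simplices (30): (30 of them)
  2-simplices (20): (20 of them)

Hence C_0 ≅ Z^10, C_1 ≅ Z^30, C_2 ≅ Z^20.

Boundary ∂_1: C_1 → C_0 sends each edge [p,q] (with p < q) to q − p.
The 10×30 boundary matrix has rank 9 and Smith normal form diag(1,1,1,1,1,1,1,1,1).

Boundary ∂_2: C_2 → C_1 maps a triangle to the signed sum of its edges. For instance
  ∂[1,7,9] = [7,9] − [1,9] + [1,7],
  ∂[3,4,5] = [4,5] − [3,5] + [3,4].
The 30×20 boundary matrix has rank 20 and Smith normal form diag(1,1,1,1,1,1,1,1,1,1,1,1,1,1,1,1,1,1,1,2).

Now H_k = ker ∂_k / im ∂_{k+1}, so:

  H_0: rank C_0 − rank ∂_1 = 10 − 9 = 1, and the invariant factors of ∂_1 are all 1, so H_0 ≅ Z.
  H_1: rank ker ∂_1 − rank ∂_2 = (30 − 9) − 20 = 1, and ∂_2 has invariant factor 2 > 1, so H_1 ≅ Z ⊕ Z/2Z.
  H_2: rank ker ∂_2 − rank ∂_3 = (20 − 20) − 0 = 0, and there is no ∂_3, so H_2 ≅ 0.

(K is a triangulation of the Klein bottle.)

H_0 = Z,  H_1 = Z ⊕ Z/2Z,  H_2 = 0.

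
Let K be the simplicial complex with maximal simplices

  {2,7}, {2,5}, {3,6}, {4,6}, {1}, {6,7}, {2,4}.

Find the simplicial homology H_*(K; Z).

H_0 = Z^2,  H_1 = Z.

We work with the vertex ordering 1 < 2 < 3 < 4 < 5 < 6 < 7. The simplices of K, each written with vertices in increasing order, are:

  0-simplices (7): [1], [2], [3], [4], [5], [6], [7]
  1-simplices (6): [2,4], [2,5], [2,7], [3,6], [4,6], [6,7]

so the chain groups are C_0 ≅ Z^7, C_1 ≅ Z^6.

The boundary map ∂_1: C_1 → C_0 sends each edge [p,q] (with p < q) to q − p. For instance
  ∂[3,6] = [6] − [3].
As a 7×6 matrix over Z this has rank 5, with invariant factors (1,1,1,1,1).

From H_k ≅ ker(∂_k) / im(∂_{k+1}) we obtain:

  H_0: rank C_0 − rank ∂_1 = 7 − 5 = 2, and the invariant factors of ∂_1 are all 1, so H_0 ≅ Z^2.
  H_1: rank ker ∂_1 − rank ∂_2 = (6 − 5) − 0 = 1, and there is no ∂_2, so H_1 ≅ Z.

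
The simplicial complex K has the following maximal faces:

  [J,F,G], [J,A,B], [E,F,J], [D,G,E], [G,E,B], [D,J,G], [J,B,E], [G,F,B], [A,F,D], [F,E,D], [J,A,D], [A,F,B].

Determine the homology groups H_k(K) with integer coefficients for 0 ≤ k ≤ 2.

H_0 ≅ Z,  H_1 ≅ Z_2,  H_2 = 0.

Order the vertices as A < B < D < E < F < G < J. Listing each simplex with vertices in this order, K has dimension 2 with simplices:

  0-simplices (7): A, B, D, E, F, G, J
  1-simplices (18): AB, AD, AF, AJ, BE, BF, BG, BJ, DE, DF, DG, DJ, EF, EG, EJ, FG, FJ, GJ
  2-simplices (12): ABF, ABJ, ADF, ADJ, BEG, BEJ, BFG, DEF, DEG, DGJ, EFJ, FGJ

giving chain groups C_0 ≅ Z^7, C_1 ≅ Z^18, C_2 ≅ Z^12.

∂_1: C_1 → C_0 sends each edge [p,q] (with p < q) to q − p. For instance
  ∂AD = D − A.
As a 7×18 matrix over Z this has rank 6, with invariant factors (1,1,1,1,1,1).

The boundary map ∂_2: C_2 → C_1 maps a triangle to the signed sum of its edges. For instance
  ∂DEF = EF − DF + DE,
  ∂DGJ = GJ − DJ + DG.
This gives a 18×12 integer matrix of rank 12; reducing to Smith normal form yields diagonal entries (1,1,1,1,1,1,1,1,1,1,1,2).

From H_k ≅ ker(∂_k) / im(∂_{k+1}) we obtain:

  H_0: rank C_0 − rank ∂_1 = 7 − 6 = 1, and the invariant factors of ∂_1 are all 1, so H_0 ≅ Z.
  H_1: rank ker ∂_1 − rank ∂_2 = (18 − 6) − 12 = 0, and ∂_2 has invariant factor 2 > 1, so H_1 ≅ Z_2.
  H_2: rank ker ∂_2 − rank ∂_3 = (12 − 12) − 0 = 0, and there is no ∂_3, so H_2 ≅ 0.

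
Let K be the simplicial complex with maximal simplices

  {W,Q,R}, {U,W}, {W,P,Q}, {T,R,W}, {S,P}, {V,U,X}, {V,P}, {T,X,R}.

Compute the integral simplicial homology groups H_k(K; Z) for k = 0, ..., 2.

Take the total order P < Q < R < S < T < U < V < W < X on the vertex set. Then K (dimension 2) consists of the simplices:

  0-simplices (9): P, Q, R, S, T, U, V, W, X
  1-simplices (15): PQ, PS, PV, PW, QR, QW, RT, RW, RX, TW, TX, UV, UW, UX, VX
  2-simplices (5): PQW, QRW, RTW, RTX, UVX

giving chain groups C_0 ≅ Z^9, C_1 ≅ Z^15, C_2 ≅ Z^5.

Boundary ∂_1: C_1 → C_0 maps an edge to its endpoints' difference, ∂[p,q] = q − p. For instance
  ∂VX = X − V.
The 9×15 boundary matrix has rank 8 and Smith normal form diag(1,1,1,1,1,1,1,1).

Boundary ∂_2: C_2 → C_1 sends each 2-simplex [p,q,r] to [q,r] − [p,r] + [p,q]. For instance
  ∂RTX = TX − RX + RT,
  ∂RTW = TW − RW + RT.
As a 15×5 matrix over Z this has rank 5, with invariant factors (1,1,1,1,1).

Computing H_k = (kernel of ∂_k) / (image of ∂_{k+1}):

  H_0: rank C_0 − rank ∂_1 = 9 − 8 = 1, and the invariant factors of ∂_1 are all 1, so H_0 ≅ Z.
  H_1: rank ker ∂_1 − rank ∂_2 = (15 − 8) − 5 = 2, and the invariant factors of ∂_2 are all 1, so H_1 ≅ Z^2.
  H_2: rank ker ∂_2 − rank ∂_3 = (5 − 5) − 0 = 0, and there is no ∂_3, so H_2 ≅ 0.

H_0 ≅ Z,  H_1 ≅ Z^2,  H_2 = 0.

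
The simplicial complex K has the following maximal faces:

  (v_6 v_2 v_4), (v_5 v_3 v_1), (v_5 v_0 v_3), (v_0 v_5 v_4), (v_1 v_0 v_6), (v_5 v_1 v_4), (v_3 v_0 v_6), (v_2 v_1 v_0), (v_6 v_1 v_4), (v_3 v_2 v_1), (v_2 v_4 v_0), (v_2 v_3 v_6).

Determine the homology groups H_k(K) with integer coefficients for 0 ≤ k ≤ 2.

H_0 = Z,  H_1 = Z/2,  H_2 = 0.

Take the total order v_0 < v_1 < v_2 < v_3 < v_4 < v_5 < v_6 on the vertex set. Then K (dimension 2) consists of the simplices:

  0-simplices (7): [v_0], [v_1], [v_2], [v_3], [v_4], [v_5], [v_6]
  1-simplices (18): (18 of them)
  2-simplices (12): (12 of them)

giving chain groups C_0 ≅ Z^7, C_1 ≅ Z^18, C_2 ≅ Z^12.

Boundary ∂_1: C_1 → C_0 maps an edge to its endpoints' difference, ∂[p,q] = q − p. For instance
  ∂[v_0,v_3] = [v_3] − [v_0].
This gives a 7×18 integer matrix of rank 6; reducing to Smith normal form yields diagonal entries (1,1,1,1,1,1).

∂_2: C_2 → C_1 sends each 2-simplex [p,q,r] to [q,r] − [p,r] + [p,q]. For instance
  ∂[v_0,v_4,v_5] = [v_4,v_5] − [v_0,v_5] + [v_0,v_4],
  ∂[v_0,v_2,v_4] = [v_2,v_4] − [v_0,v_4] + [v_0,v_2].
This gives a 18×12 integer matrix of rank 12; reducing to Smith normal form yields diagonal entries (1,1,1,1,1,1,1,1,1,1,1,2).

Now H_k = ker ∂_k / im ∂_{k+1}, so:

  H_0: rank C_0 − rank ∂_1 = 7 − 6 = 1, and the invariant factors of ∂_1 are all 1, so H_0 ≅ Z.
  H_1: rank ker ∂_1 − rank ∂_2 = (18 − 6) − 12 = 0, and ∂_2 has invariant factor 2 > 1, so H_1 ≅ Z/2.
  H_2: rank ker ∂_2 − rank ∂_3 = (12 − 12) − 0 = 0, and there is no ∂_3, so H_2 ≅ 0.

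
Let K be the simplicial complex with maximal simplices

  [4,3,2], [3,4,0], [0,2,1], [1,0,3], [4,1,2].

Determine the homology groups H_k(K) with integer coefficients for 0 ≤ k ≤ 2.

H_0 ≅ Z,  H_1 ≅ Z,  H_2 = 0.

Order the vertices as 0 < 1 < 2 < 3 < 4. Listing each simplex with vertices in this order, K has dimension 2 with simplices:

  0-simplices (5): [0], [1], [2], [3], [4]
  1-simplices (10): [0,1], [0,2], [0,3], [0,4], [1,2], [1,3], [1,4], [2,3], [2,4], [3,4]
  2-simplices (5): [0,1,2], [0,1,3], [0,3,4], [1,2,4], [2,3,4]

giving chain groups C_0 ≅ Z^5, C_1 ≅ Z^10, C_2 ≅ Z^5.

∂_1: C_1 → C_0 is given by ∂[p,q] = [q] − [p]. For instance
  ∂[0,3] = [3] − [0].
The 5×10 boundary matrix has rank 4 and Smith normal form diag(1,1,1,1).

∂_2: C_2 → C_1 acts by ∂[p,q,r] = [q,r] − [p,r] + [p,q]. For instance
  ∂[2,3,4] = [3,4] − [2,4] + [2,3],
  ∂[0,1,3] = [1,3] − [0,3] + [0,1].
The 10×5 boundary matrix has rank 5 and Smith normal form diag(1,1,1,1,1).

Computing H_k = (kernel of ∂_k) / (image of ∂_{k+1}):

  H_0: rank C_0 − rank ∂_1 = 5 − 4 = 1, and the invariant factors of ∂_1 are all 1, so H_0 = Z.
  H_1: rank ker ∂_1 − rank ∂_2 = (10 − 4) − 5 = 1, and the invariant factors of ∂_2 are all 1, so H_1 = Z.
  H_2: rank ker ∂_2 − rank ∂_3 = (5 − 5) − 0 = 0, and there is no ∂_3, so H_2 = 0.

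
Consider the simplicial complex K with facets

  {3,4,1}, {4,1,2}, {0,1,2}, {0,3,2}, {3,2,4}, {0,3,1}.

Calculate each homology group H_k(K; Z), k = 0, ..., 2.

H_0 ≅ Z,  H_1 = 0,  H_2 ≅ Z.

Fix the vertex order 0 < 1 < 2 < 3 < 4 and write every simplex with vertices in increasing order. Then dim K = 2 and the simplices of K are:

  0-simplices (5): [0], [1], [2], [3], [4]
  1-simplices (9): [0,1], [0,2], [0,3], [1,2], [1,3], [1,4], [2,3], [2,4], [3,4]
  2-simplices (6): [0,1,2], [0,1,3], [0,2,3], [1,2,4], [1,3,4], [2,3,4]

so the chain groups are C_0 ≅ Z^5, C_1 ≅ Z^9, C_2 ≅ Z^6.

∂_1: C_1 → C_0 maps an edge to its endpoints' difference, ∂[p,q] = q − p. For instance
  ∂[0,1] = [1] − [0].
This gives a 5×9 integer matrix of rank 4; reducing to Smith normal form yields diagonal entries (1,1,1,1).

Boundary ∂_2: C_2 → C_1 maps a triangle to the signed sum of its edges. For instance
  ∂[0,1,2] = [1,2] − [0,2] + [0,1],
  ∂[0,1,3] = [1,3] − [0,3] + [0,1].
This gives a 9×6 integer matrix of rank 5; reducing to Smith normal form yields diagonal entries (1,1,1,1,1).

Now H_k = ker ∂_k / im ∂_{k+1}, so:

  H_0: rank C_0 − rank ∂_1 = 5 − 4 = 1, and the invariant factors of ∂_1 are all 1, so H_0 = Z.
  H_1: rank ker ∂_1 − rank ∂_2 = (9 − 4) − 5 = 0, and the invariant factors of ∂_2 are all 1, so H_1 = 0.
  H_2: rank ker ∂_2 − rank ∂_3 = (6 − 5) − 0 = 1, and there is no ∂_3, so H_2 = Z.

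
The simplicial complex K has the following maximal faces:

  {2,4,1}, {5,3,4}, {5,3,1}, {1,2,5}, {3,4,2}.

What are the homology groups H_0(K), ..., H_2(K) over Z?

K has 5 vertices, 10 edges, 5 triangles.
rank ∂_0 = 0, rank ∂_1 = 4 ⇒ b_0 = 5 − 0 − 4 = 1; all invariant factors of ∂_1 are 1 so no torsion. So H_0 ≅ Z.
rank ∂_1 = 4, rank ∂_2 = 5 ⇒ b_1 = 10 − 4 − 5 = 1; all invariant factors of ∂_2 are 1 so no torsion. So H_1 ≅ Z.
rank ∂_2 = 5, rank ∂_3 = 0 ⇒ b_2 = 5 − 5 − 0 = 0. So H_2 ≅ 0.

H_0 = Z,  H_1 = Z,  H_2 = 0.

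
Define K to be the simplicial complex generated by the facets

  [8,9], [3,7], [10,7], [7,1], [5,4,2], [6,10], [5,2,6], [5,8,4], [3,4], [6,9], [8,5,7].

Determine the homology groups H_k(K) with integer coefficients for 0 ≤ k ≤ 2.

We work with the vertex ordering 1 < 2 < 3 < 4 < 5 < 6 < 7 < 8 < 9 < 10. The simplices of K, each written with vertices in increasing order, are:

  0-simplices (10): [1], [2], [3], [4], [5], [6], [7], [8], [9], [10]
  1-simplices (16): [1,7], [2,4], [2,5], [2,6], [3,4], [3,7], [4,5], [4,8], [5,6], [5,7], [5,8], [6,9], [6,10], [7,8], [7,10], [8,9]
  2-simplices (4): [2,4,5], [2,5,6], [4,5,8], [5,7,8]

Hence C_0 ≅ Z^10, C_1 ≅ Z^16, C_2 ≅ Z^4.

∂_1: C_1 → C_0 is given by ∂[p,q] = [q] − [p].
The resulting 10×16 matrix has rank 9, and its Smith normal form has invariant factors (1,1,1,1,1,1,1,1,1).

Boundary ∂_2: C_2 → C_1 acts by ∂[p,q,r] = [q,r] − [p,r] + [p,q]. For instance
  ∂[2,4,5] = [4,5] − [2,5] + [2,4],
  ∂[4,5,8] = [5,8] − [4,8] + [4,5].
As a 16×4 matrix over Z this has rank 4, with invariant factors (1,1,1,1).

Computing H_k = (kernel of ∂_k) / (image of ∂_{k+1}):

  H_0: rank C_0 − rank ∂_1 = 10 − 9 = 1, and the invariant factors of ∂_1 are all 1, so H_0 = Z.
  H_1: rank ker ∂_1 − rank ∂_2 = (16 − 9) − 4 = 3, and the invariant factors of ∂_2 are all 1, so H_1 = Z^3.
  H_2: rank ker ∂_2 − rank ∂_3 = (4 − 4) − 0 = 0, and there is no ∂_3, so H_2 = 0.

H_0 = Z,  H_1 = Z^3,  H_2 = 0.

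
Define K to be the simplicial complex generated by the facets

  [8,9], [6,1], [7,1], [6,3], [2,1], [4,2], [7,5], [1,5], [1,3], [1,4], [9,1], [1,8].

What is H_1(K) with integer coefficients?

We work with the vertex ordering 1 < 2 < 3 < 4 < 5 < 6 < 7 < 8 < 9. The simplices of K, each written with vertices in increasing order, are:

  0-simplices (9): [1], [2], [3], [4], [5], [6], [7], [8], [9]
  1-simplices (12): [1,2], [1,3], [1,4], [1,5], [1,6], [1,7], [1,8], [1,9], [2,4], [3,6], [5,7], [8,9]

Hence C_0 ≅ Z^9, C_1 ≅ Z^12.

Boundary ∂_1: C_1 → C_0 maps an edge to its endpoints' difference, ∂[p,q] = q − p.
As a 9×12 matrix over Z this has rank 8, with invariant factors (1,1,1,1,1,1,1,1).

From H_k ≅ ker(∂_k) / im(∂_{k+1}) we obtain:

  H_1: rank ker ∂_1 − rank ∂_2 = (12 − 8) − 0 = 4, and there is no ∂_2, so H_1 ≅ Z^4.

H_1 = Z^4.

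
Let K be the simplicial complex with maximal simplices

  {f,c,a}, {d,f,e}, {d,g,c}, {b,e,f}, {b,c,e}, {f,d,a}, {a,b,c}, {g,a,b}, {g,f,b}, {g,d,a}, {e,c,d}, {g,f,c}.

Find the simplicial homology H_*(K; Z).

H_0 = Z,  H_1 = Z/2Z,  H_2 = 0.

Fix the vertex order a < b < c < d < e < f < g and write every simplex with vertices in increasing order. Then dim K = 2 and the simplices of K are:

  0-simplices (7): a, b, c, d, e, f, g
  1-simplices (18): ab, ac, ad, af, ag, bc, be, bf, bg, cd, ce, cf, cg, de, df, dg, ef, fg
  2-simplices (12): abc, abg, acf, adf, adg, bce, bef, bfg, cde, cdg, cfg, def

giving chain groups C_0 ≅ Z^7, C_1 ≅ Z^18, C_2 ≅ Z^12.

Boundary ∂_1: C_1 → C_0 maps an edge to its endpoints' difference, ∂[p,q] = q − p.
As a 7×18 matrix over Z this has rank 6, with invariant factors (1,1,1,1,1,1).

∂_2: C_2 → C_1 acts by ∂[p,q,r] = [q,r] − [p,r] + [p,q]. For instance
  ∂abc = bc − ac + ab,
  ∂cdg = dg − cg + cd.
As a 18×12 matrix over Z this has rank 12, with invariant factors (1,1,1,1,1,1,1,1,1,1,1,2).

From H_k ≅ ker(∂_k) / im(∂_{k+1}) we obtain:

  H_0: rank C_0 − rank ∂_1 = 7 − 6 = 1, and the invariant factors of ∂_1 are all 1, so H_0 ≅ Z.
  H_1: rank ker ∂_1 − rank ∂_2 = (18 − 6) − 12 = 0, and ∂_2 has invariant factor 2 > 1, so H_1 ≅ Z/2Z.
  H_2: rank ker ∂_2 − rank ∂_3 = (12 − 12) − 0 = 0, and there is no ∂_3, so H_2 ≅ 0.

(K is a triangulation of the real projective plane RP^2.)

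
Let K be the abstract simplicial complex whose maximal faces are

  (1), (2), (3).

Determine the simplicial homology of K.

H_0 ≅ Z^3.

K has 3 vertices.
rank ∂_0 = 0, rank ∂_1 = 0 ⇒ b_0 = 3 − 0 − 0 = 3. So H_0 ≅ Z^3.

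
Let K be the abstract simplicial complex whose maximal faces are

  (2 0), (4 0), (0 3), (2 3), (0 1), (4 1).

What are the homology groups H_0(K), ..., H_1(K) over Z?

H_0 = Z,  H_1 = Z^2.

Order the vertices as 0 < 1 < 2 < 3 < 4. Listing each simplex with vertices in this order, K has dimension 1 with simplices:

  0-simplices (5): [0], [1], [2], [3], [4]
  1-simplices (6): [0,1], [0,2], [0,3], [0,4], [1,4], [2,3]

so the chain groups are C_0 ≅ Z^5, C_1 ≅ Z^6.

Boundary ∂_1: C_1 → C_0 maps an edge to its endpoints' difference, ∂[p,q] = q − p.
The resulting 5×6 matrix has rank 4, and its Smith normal form has invariant factors (1,1,1,1).

Reading off H_k = ker ∂_k / im ∂_{k+1}:

  H_0: rank C_0 − rank ∂_1 = 5 − 4 = 1, and the invariant factors of ∂_1 are all 1, so H_0 = Z.
  H_1: rank ker ∂_1 − rank ∂_2 = (6 − 4) − 0 = 2, and there is no ∂_2, so H_1 = Z^2.

(K is a triangulation of a wedge of 2 circles.)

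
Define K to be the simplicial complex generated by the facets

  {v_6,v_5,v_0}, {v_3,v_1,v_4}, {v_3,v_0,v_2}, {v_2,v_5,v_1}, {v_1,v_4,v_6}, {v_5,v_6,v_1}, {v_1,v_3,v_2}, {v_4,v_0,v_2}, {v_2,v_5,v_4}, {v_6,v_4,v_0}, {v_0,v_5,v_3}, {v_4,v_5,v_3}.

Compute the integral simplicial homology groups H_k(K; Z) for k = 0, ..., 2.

Take the total order v_0 < v_1 < v_2 < v_3 < v_4 < v_5 < v_6 on the vertex set. Then K (dimension 2) consists of the simplices:

  0-simplices (7): [v_0], [v_1], [v_2], [v_3], [v_4], [v_5], [v_6]
  1-simplices (18): (18 of them)
  2-simplices (12): (12 of them)

Hence C_0 ≅ Z^7, C_1 ≅ Z^18, C_2 ≅ Z^12.

∂_1: C_1 → C_0 is given by ∂[p,q] = [q] − [p]. For instance
  ∂[v_0,v_2] = [v_2] − [v_0].
This gives a 7×18 integer matrix of rank 6; reducing to Smith normal form yields diagonal entries (1,1,1,1,1,1).

Boundary ∂_2: C_2 → C_1 maps a triangle to the signed sum of its edges. For instance
  ∂[v_1,v_5,v_6] = [v_5,v_6] − [v_1,v_6] + [v_1,v_5],
  ∂[v_2,v_4,v_5] = [v_4,v_5] − [v_2,v_5] + [v_2,v_4].
The resulting 18×12 matrix has rank 12, and its Smith normal form has invariant factors (1,1,1,1,1,1,1,1,1,1,1,2).

Now H_k = ker ∂_k / im ∂_{k+1}, so:

  H_0: rank C_0 − rank ∂_1 = 7 − 6 = 1, and the invariant factors of ∂_1 are all 1, so H_0 = Z.
  H_1: rank ker ∂_1 − rank ∂_2 = (18 − 6) − 12 = 0, and ∂_2 has invariant factor 2 > 1, so H_1 = Z/2Z.
  H_2: rank ker ∂_2 − rank ∂_3 = (12 − 12) − 0 = 0, and there is no ∂_3, so H_2 = 0.

As a check, the Euler characteristic is 7 − 18 + 12 = 1, which agrees with 1 − 0 + 0 = 1.
(K is a triangulation of the real projective plane RP^2.)

H_0 ≅ Z,  H_1 ≅ Z/2Z,  H_2 = 0.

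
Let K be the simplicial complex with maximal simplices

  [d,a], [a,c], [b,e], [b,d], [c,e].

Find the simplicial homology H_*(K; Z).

Take the total order a < b < c < d < e on the vertex set. Then K (dimension 1) consists of the simplices:

  0-simplices (5): a, b, c, d, e
  1-simplices (5): ac, ad, bd, be, ce

giving chain groups C_0 ≅ Z^5, C_1 ≅ Z^5.

The boundary map ∂_1: C_1 → C_0 sends each edge [p,q] (with p < q) to q − p. For instance
  ∂ce = e − c.
The 5×5 boundary matrix has rank 4 and Smith normal form diag(1,1,1,1).

From H_k ≅ ker(∂_k) / im(∂_{k+1}) we obtain:

  H_0: rank C_0 − rank ∂_1 = 5 − 4 = 1, and the invariant factors of ∂_1 are all 1, so H_0 ≅ Z.
  H_1: rank ker ∂_1 − rank ∂_2 = (5 − 4) − 0 = 1, and there is no ∂_2, so H_1 ≅ Z.

As a check, the Euler characteristic is 5 − 5 = 0, which agrees with 1 − 1 = 0.

H_0 = Z,  H_1 = Z.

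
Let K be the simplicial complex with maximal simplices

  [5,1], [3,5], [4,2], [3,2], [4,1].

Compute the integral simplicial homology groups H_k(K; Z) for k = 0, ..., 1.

H_0 ≅ Z,  H_1 ≅ Z.

Take the total order 1 < 2 < 3 < 4 < 5 on the vertex set. Then K (dimension 1) consists of the simplices:

  0-simplices (5): [1], [2], [3], [4], [5]
  1-simplices (5): [1,4], [1,5], [2,3], [2,4], [3,5]

giving chain groups C_0 ≅ Z^5, C_1 ≅ Z^5.

Boundary ∂_1: C_1 → C_0 maps an edge to its endpoints' difference, ∂[p,q] = q − p. For instance
  ∂[3,5] = [5] − [3].
As a 5×5 matrix over Z this has rank 4, with invariant factors (1,1,1,1).

Computing H_k = (kernel of ∂_k) / (image of ∂_{k+1}):

  H_0: rank C_0 − rank ∂_1 = 5 − 4 = 1, and the invariant factors of ∂_1 are all 1, so H_0 ≅ Z.
  H_1: rank ker ∂_1 − rank ∂_2 = (5 − 4) − 0 = 1, and there is no ∂_2, so H_1 ≅ Z.

(K is a triangulation of the circle S^1.)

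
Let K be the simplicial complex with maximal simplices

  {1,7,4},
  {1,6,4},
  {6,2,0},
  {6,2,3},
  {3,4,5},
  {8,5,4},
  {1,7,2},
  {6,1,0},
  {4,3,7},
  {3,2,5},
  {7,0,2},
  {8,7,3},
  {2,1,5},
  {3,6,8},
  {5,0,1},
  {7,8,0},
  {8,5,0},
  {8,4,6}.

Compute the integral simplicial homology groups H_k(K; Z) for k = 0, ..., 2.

H_0 ≅ Z,  H_1 ≅ Z ⊕ Z/2Z,  H_2 = 0.

We work with the vertex ordering 0 < 1 < 2 < 3 < 4 < 5 < 6 < 7 < 8. The simplices of K, each written with vertices in increasing order, are:

  0-simplices (9): [0], [1], [2], [3], [4], [5], [6], [7], [8]
  1-simplices (27): (27 of them)
  2-simplices (18): [0,1,5], [0,1,6], [0,2,6], [0,2,7], [0,5,8], [0,7,8], [1,2,5], [1,2,7], [1,4,6], [1,4,7], [2,3,5], [2,3,6], [3,4,5], [3,4,7], [3,6,8], [3,7,8], [4,5,8], [4,6,8]

Hence C_0 ≅ Z^9, C_1 ≅ Z^27, C_2 ≅ Z^18.

∂_1: C_1 → C_0 sends each edge [p,q] (with p < q) to q − p. For instance
  ∂[0,8] = [8] − [0].
The 9×27 boundary matrix has rank 8 and Smith normal form diag(1,1,1,1,1,1,1,1).

Boundary ∂_2: C_2 → C_1 sends each 2-simplex [p,q,r] to [q,r] − [p,r] + [p,q]. For instance
  ∂[0,7,8] = [7,8] − [0,8] + [0,7],
  ∂[0,1,5] = [1,5] − [0,5] + [0,1].
The 27×18 boundary matrix has rank 18 and Smith normal form diag(1,1,1,1,1,1,1,1,1,1,1,1,1,1,1,1,1,2).

Reading off H_k = ker ∂_k / im ∂_{k+1}:

  H_0: rank C_0 − rank ∂_1 = 9 − 8 = 1, and the invariant factors of ∂_1 are all 1, so H_0 = Z.
  H_1: rank ker ∂_1 − rank ∂_2 = (27 − 8) − 18 = 1, and ∂_2 has invariant factor 2 > 1, so H_1 = Z ⊕ Z/2Z.
  H_2: rank ker ∂_2 − rank ∂_3 = (18 − 18) − 0 = 0, and there is no ∂_3, so H_2 = 0.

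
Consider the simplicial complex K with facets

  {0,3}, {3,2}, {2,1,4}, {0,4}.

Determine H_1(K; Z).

H_1 ≅ Z.

K has 5 vertices, 6 edges, 1 triangle.
rank ∂_1 = 4, rank ∂_2 = 1 ⇒ b_1 = 6 − 4 − 1 = 1; all invariant factors of ∂_2 are 1 so no torsion. So H_1 = Z.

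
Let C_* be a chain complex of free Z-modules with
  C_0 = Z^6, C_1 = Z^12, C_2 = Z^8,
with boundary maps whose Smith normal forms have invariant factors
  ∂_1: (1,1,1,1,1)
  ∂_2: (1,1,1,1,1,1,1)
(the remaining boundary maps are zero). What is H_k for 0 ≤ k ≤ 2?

H_0 = Z,  H_1 = 0,  H_2 = Z.

H_0: b_0 = 6 − 0 − 5 = 1; torsion from ∂_1 factors > 1: none. So H_0 = Z.
H_1: b_1 = 12 − 5 − 7 = 0; torsion from ∂_2 factors > 1: none. So H_1 = 0.
H_2: b_2 = 8 − 7 − 0 = 1; torsion from ∂_3 factors > 1: none. So H_2 = Z.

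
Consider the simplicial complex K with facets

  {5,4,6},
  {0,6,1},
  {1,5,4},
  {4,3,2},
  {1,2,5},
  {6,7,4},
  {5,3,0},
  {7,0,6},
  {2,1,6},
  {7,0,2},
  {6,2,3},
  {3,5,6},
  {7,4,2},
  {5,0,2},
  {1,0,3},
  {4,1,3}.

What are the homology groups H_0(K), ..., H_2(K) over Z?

H_0 = Z,  H_1 = Z^2,  H_2 = Z.

Order the vertices as 0 < 1 < 2 < 3 < 4 < 5 < 6 < 7. Listing each simplex with vertices in this order, K has dimension 2 with simplices:

  0-simplices (8): [0], [1], [2], [3], [4], [5], [6], [7]
  1-simplices (24): (24 of them)
  2-simplices (16): [0,1,3], [0,1,6], [0,2,5], [0,2,7], [0,3,5], [0,6,7], [1,2,5], [1,2,6], [1,3,4], [1,4,5], [2,3,4], [2,3,6], [2,4,7], [3,5,6], [4,5,6], [4,6,7]

Hence C_0 ≅ Z^8, C_1 ≅ Z^24, C_2 ≅ Z^16.

The boundary map ∂_1: C_1 → C_0 sends each edge [p,q] (with p < q) to q − p. For instance
  ∂[0,7] = [7] − [0].
This gives a 8×24 integer matrix of rank 7; reducing to Smith normal form yields diagonal entries (1,1,1,1,1,1,1).

∂_2: C_2 → C_1 acts by ∂[p,q,r] = [q,r] − [p,r] + [p,q]. For instance
  ∂[2,3,6] = [3,6] − [2,6] + [2,3],
  ∂[0,6,7] = [6,7] − [0,7] + [0,6].
The 24×16 boundary matrix has rank 15 and Smith normal form diag(1,1,1,1,1,1,1,1,1,1,1,1,1,1,1).

From H_k ≅ ker(∂_k) / im(∂_{k+1}) we obtain:

  H_0: rank C_0 − rank ∂_1 = 8 − 7 = 1, and the invariant factors of ∂_1 are all 1, so H_0 = Z.
  H_1: rank ker ∂_1 − rank ∂_2 = (24 − 7) − 15 = 2, and the invariant factors of ∂_2 are all 1, so H_1 = Z^2.
  H_2: rank ker ∂_2 − rank ∂_3 = (16 − 15) − 0 = 1, and there is no ∂_3, so H_2 = Z.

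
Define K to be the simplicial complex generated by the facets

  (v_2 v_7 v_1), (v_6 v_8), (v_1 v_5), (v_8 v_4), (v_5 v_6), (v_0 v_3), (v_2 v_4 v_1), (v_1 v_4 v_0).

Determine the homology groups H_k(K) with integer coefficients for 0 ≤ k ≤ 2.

Take the total order v_0 < v_1 < v_2 < v_3 < v_4 < v_5 < v_6 < v_7 < v_8 on the vertex set. Then K (dimension 2) consists of the simplices:

  0-simplices (9): [v_0], [v_1], [v_2], [v_3], [v_4], [v_5], [v_6], [v_7], [v_8]
  1-simplices (12): [v_0,v_1], [v_0,v_3], [v_0,v_4], [v_1,v_2], [v_1,v_4], [v_1,v_5], [v_1,v_7], [v_2,v_4], [v_2,v_7], [v_4,v_8], [v_5,v_6], [v_6,v_8]
  2-simplices (3): [v_0,v_1,v_4], [v_1,v_2,v_4], [v_1,v_2,v_7]

so the chain groups are C_0 ≅ Z^9, C_1 ≅ Z^12, C_2 ≅ Z^3.

∂_1: C_1 → C_0 is given by ∂[p,q] = [q] − [p].
This gives a 9×12 integer matrix of rank 8; reducing to Smith normal form yields diagonal entries (1,1,1,1,1,1,1,1).

The boundary map ∂_2: C_2 → C_1 maps a triangle to the signed sum of its edges. For instance
  ∂[v_1,v_2,v_7] = [v_2,v_7] − [v_1,v_7] + [v_1,v_2],
  ∂[v_0,v_1,v_4] = [v_1,v_4] − [v_0,v_4] + [v_0,v_1].
The 12×3 boundary matrix has rank 3 and Smith normal form diag(1,1,1).

From H_k ≅ ker(∂_k) / im(∂_{k+1}) we obtain:

  H_0: rank C_0 − rank ∂_1 = 9 − 8 = 1, and the invariant factors of ∂_1 are all 1, so H_0 ≅ Z.
  H_1: rank ker ∂_1 − rank ∂_2 = (12 − 8) − 3 = 1, and the invariant factors of ∂_2 are all 1, so H_1 ≅ Z.
  H_2: rank ker ∂_2 − rank ∂_3 = (3 − 3) − 0 = 0, and there is no ∂_3, so H_2 ≅ 0.

H_0 = Z,  H_1 = Z,  H_2 = 0.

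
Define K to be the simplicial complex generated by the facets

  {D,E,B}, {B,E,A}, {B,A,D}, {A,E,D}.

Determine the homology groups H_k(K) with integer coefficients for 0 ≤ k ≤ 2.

H_0 = Z,  H_1 = 0,  H_2 = Z.

Fix the vertex order A < B < D < E and write every simplex with vertices in increasing order. Then dim K = 2 and the simplices of K are:

  0-simplices (4): A, B, D, E
  1-simplices (6): AB, AD, AE, BD, BE, DE
  2-simplices (4): ABD, ABE, ADE, BDE

Hence C_0 ≅ Z^4, C_1 ≅ Z^6, C_2 ≅ Z^4.

Boundary ∂_1: C_1 → C_0 is given by ∂[p,q] = [q] − [p].
This gives a 4×6 integer matrix of rank 3; reducing to Smith normal form yields diagonal entries (1,1,1).

∂_2: C_2 → C_1 acts by ∂[p,q,r] = [q,r] − [p,r] + [p,q]. For instance
  ∂ABE = BE − AE + AB,
  ∂BDE = DE − BE + BD.
This gives a 6×4 integer matrix of rank 3; reducing to Smith normal form yields diagonal entries (1,1,1).

Now H_k = ker ∂_k / im ∂_{k+1}, so:

  H_0: rank C_0 − rank ∂_1 = 4 − 3 = 1, and the invariant factors of ∂_1 are all 1, so H_0 ≅ Z.
  H_1: rank ker ∂_1 − rank ∂_2 = (6 − 3) − 3 = 0, and the invariant factors of ∂_2 are all 1, so H_1 ≅ 0.
  H_2: rank ker ∂_2 − rank ∂_3 = (4 − 3) − 0 = 1, and there is no ∂_3, so H_2 ≅ Z.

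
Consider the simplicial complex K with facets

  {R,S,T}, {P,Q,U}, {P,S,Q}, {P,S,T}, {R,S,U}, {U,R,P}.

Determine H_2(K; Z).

H_2 = 0.

Take the total order P < Q < R < S < T < U on the vertex set. Then K (dimension 2) consists of the simplices:

  0-simplices (6): P, Q, R, S, T, U
  1-simplices (12): PQ, PR, PS, PT, PU, QS, QU, RS, RT, RU, ST, SU
  2-simplices (6): PQS, PQU, PRU, PST, RST, RSU

giving chain groups C_0 ≅ Z^6, C_1 ≅ Z^12, C_2 ≅ Z^6.

The boundary map ∂_1: C_1 → C_0 sends each edge [p,q] (with p < q) to q − p.
The resulting 6×12 matrix has rank 5, and its Smith normal form has invariant factors (1,1,1,1,1).

The boundary map ∂_2: C_2 → C_1 sends each 2-simplex [p,q,r] to [q,r] − [p,r] + [p,q]. For instance
  ∂RST = ST − RT + RS,
  ∂RSU = SU − RU + RS.
The 12×6 boundary matrix has rank 6 and Smith normal form diag(1,1,1,1,1,1).

From H_k ≅ ker(∂_k) / im(∂_{k+1}) we obtain:

  H_2: rank ker ∂_2 − rank ∂_3 = (6 − 6) − 0 = 0, and there is no ∂_3, so H_2 = 0.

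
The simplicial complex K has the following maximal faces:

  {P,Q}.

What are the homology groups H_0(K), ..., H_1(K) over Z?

Order the vertices as P < Q. Listing each simplex with vertices in this order, K has dimension 1 with simplices:

  0-simplices (2): P, Q
  1-simplices (1): PQ

so the chain groups are C_0 ≅ Z^2, C_1 ≅ Z^1.

Boundary ∂_1: C_1 → C_0 sends each edge [p,q] (with p < q) to q − p.
The resulting 2×1 matrix has rank 1, and its Smith normal form has invariant factors (1).

Reading off H_k = ker ∂_k / im ∂_{k+1}:

  H_0: rank C_0 − rank ∂_1 = 2 − 1 = 1, and the invariant factors of ∂_1 are all 1, so H_0 ≅ Z.
  H_1: rank ker ∂_1 − rank ∂_2 = (1 − 1) − 0 = 0, and there is no ∂_2, so H_1 ≅ 0.

As a check, the Euler characteristic is 2 − 1 = 1, which agrees with 1 − 0 = 1.

H_0 = Z,  H_1 = 0.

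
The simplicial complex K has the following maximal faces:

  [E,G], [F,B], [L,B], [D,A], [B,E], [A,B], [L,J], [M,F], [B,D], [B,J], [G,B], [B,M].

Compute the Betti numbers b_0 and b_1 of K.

Order the vertices as A < B < D < E < F < G < J < L < M. Listing each simplex with vertices in this order, K has dimension 1 with simplices:

  0-simplices (9): A, B, D, E, F, G, J, L, M
  1-simplices (12): AB, AD, BD, BE, BF, BG, BJ, BL, BM, EG, FM, JL

Hence C_0 ≅ Z^9, C_1 ≅ Z^12.

Boundary ∂_1: C_1 → C_0 is given by ∂[p,q] = [q] − [p].
This gives a 9×12 integer matrix of rank 8; reducing to Smith normal form yields diagonal entries (1,1,1,1,1,1,1,1).

Reading off H_k = ker ∂_k / im ∂_{k+1}:

  H_0: rank C_0 − rank ∂_1 = 9 − 8 = 1, and the invariant factors of ∂_1 are all 1, so H_0 ≅ Z.
  H_1: rank ker ∂_1 − rank ∂_2 = (12 − 8) − 0 = 4, and there is no ∂_2, so H_1 ≅ Z^4.

As a check, the Euler characteristic is 9 − 12 = -3, which agrees with 1 − 4 = -3.
(K is a triangulation of a wedge of 4 circles.)

Hence the Betti numbers are b_0 = 1, b_1 = 4.

b_0 = 1, b_1 = 4.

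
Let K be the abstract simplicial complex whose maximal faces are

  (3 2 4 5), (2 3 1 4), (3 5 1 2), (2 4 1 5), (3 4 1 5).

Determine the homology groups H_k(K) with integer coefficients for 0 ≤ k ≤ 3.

H_0 ≅ Z,  H_1 = 0,  H_2 = 0,  H_3 ≅ Z.

We work with the vertex ordering 1 < 2 < 3 < 4 < 5. The simplices of K, each written with vertices in increasing order, are:

  0-simplices (5): [1], [2], [3], [4], [5]
  1-simplices (10): [1,2], [1,3], [1,4], [1,5], [2,3], [2,4], [2,5], [3,4], [3,5], [4,5]
  2-simplices (10): [1,2,3], [1,2,4], [1,2,5], [1,3,4], [1,3,5], [1,4,5], [2,3,4], [2,3,5], [2,4,5], [3,4,5]
  3-simplices (5): [1,2,3,4], [1,2,3,5], [1,2,4,5], [1,3,4,5], [2,3,4,5]

so the chain groups are C_0 ≅ Z^5, C_1 ≅ Z^10, C_2 ≅ Z^10, C_3 ≅ Z^5.

Boundary ∂_1: C_1 → C_0 maps an edge to its endpoints' difference, ∂[p,q] = q − p. For instance
  ∂[3,5] = [5] − [3].
The 5×10 boundary matrix has rank 4 and Smith normal form diag(1,1,1,1).

The boundary map ∂_2: C_2 → C_1 acts by ∂[p,q,r] = [q,r] − [p,r] + [p,q]. For instance
  ∂[1,2,3] = [2,3] − [1,3] + [1,2],
  ∂[2,4,5] = [4,5] − [2,5] + [2,4].
The 10×10 boundary matrix has rank 6 and Smith normal form diag(1,1,1,1,1,1).

Boundary ∂_3: C_3 → C_2 sends each 3-simplex σ to the alternating sum Σ_i (−1)^i (σ with its i-th vertex removed). For instance
  ∂[1,3,4,5] = [3,4,5] − [1,4,5] + [1,3,5] − [1,3,4],
  ∂[2,3,4,5] = [3,4,5] − [2,4,5] + [2,3,5] − [2,3,4].
As a 10×5 matrix over Z this has rank 4, with invariant factors (1,1,1,1).

From H_k ≅ ker(∂_k) / im(∂_{k+1}) we obtain:

  H_0: rank C_0 − rank ∂_1 = 5 − 4 = 1, and the invariant factors of ∂_1 are all 1, so H_0 ≅ Z.
  H_1: rank ker ∂_1 − rank ∂_2 = (10 − 4) − 6 = 0, and the invariant factors of ∂_2 are all 1, so H_1 ≅ 0.
  H_2: rank ker ∂_2 − rank ∂_3 = (10 − 6) − 4 = 0, and the invariant factors of ∂_3 are all 1, so H_2 ≅ 0.
  H_3: rank ker ∂_3 − rank ∂_4 = (5 − 4) − 0 = 1, and there is no ∂_4, so H_3 ≅ Z.

As a check, the Euler characteristic is 5 − 10 + 10 − 5 = 0, which agrees with 1 − 0 + 0 − 1 = 0.
(K is a triangulation of the 3-sphere S^3.)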